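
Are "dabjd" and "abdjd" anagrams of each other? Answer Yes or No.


String 1: 'dabjd' -> sorted: 'abddj'
String 2: 'abdjd' -> sorted: 'abddj'
Compare sorted forms: 'abddj' == 'abddj'
Anagram: Yes


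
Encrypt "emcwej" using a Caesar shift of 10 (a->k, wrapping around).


Input: 'emcwej', shift = 10
Operation: for each letter, (position + 10) mod 26
Mapping: 'e'(4+10=14)->'o', 'm'(12+10=22)->'w', 'c'(2+10=12)->'m', 'w'(22+10=32, 32 mod 26=6)->'g', 'e'(4+10=14)->'o', 'j'(9+10=19)->'t'
Result: owmgot


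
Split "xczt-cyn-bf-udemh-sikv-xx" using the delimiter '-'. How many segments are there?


Input string: 'xczt-cyn-bf-udemh-sikv-xx'
Delimiter: '-'
Split result: 'xczt', 'cyn', 'bf', 'udemh', 'sikv', 'xx'
Number of parts: 6


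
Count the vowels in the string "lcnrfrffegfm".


Input string: 'lcnrfrffegfm'
Operation: count vowels (a, e, i, o, u)
Scan: s[0]='l', s[1]='c', s[2]='n', s[3]='r', s[4]='f', s[5]='r', s[6]='f', s[7]='f', s[8]='e' (vowel), s[9]='g', s[10]='f', s[11]='m'
Vowels found: 1
Result: 1


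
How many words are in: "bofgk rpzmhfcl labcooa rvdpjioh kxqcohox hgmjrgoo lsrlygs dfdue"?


Input string: 'bofgk rpzmhfcl labcooa rvdpjioh kxqcohox hgmjrgoo lsrlygs dfdue'
Operation: split by spaces
Words found: 'bofgk', 'rpzmhfcl', 'labcooa', 'rvdpjioh', 'kxqcohox', 'hgmjrgoo', 'lsrlygs', 'dfdue'
Word count: 8


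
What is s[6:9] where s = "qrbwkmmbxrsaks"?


Input string: 'qrbwkmmbxrsaks'
Operation: slice [6:9]
Extract characters: s[6]='m', s[7]='b', s[8]='x'
Result: mbx


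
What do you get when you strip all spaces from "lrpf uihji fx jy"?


Input string: 'lrpf uihji fx jy'
Operation: remove all spaces
Words: 'lrpf', 'uihji', 'fx', 'jy'
Join without spaces: lrpfuihjifxjy


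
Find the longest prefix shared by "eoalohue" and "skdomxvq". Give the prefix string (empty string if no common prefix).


String 1: 'eoalohue'
String 2: 'skdomxvq'
Compare position by position:
pos 0: 'e' vs 's' differ -> stop
Longest common prefix: "" (length 0)


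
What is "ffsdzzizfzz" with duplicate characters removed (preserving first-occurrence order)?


Input: 'ffsdzzizfzz'
Operation: keep first occurrence of each character
Scan: s[0]='f' new -> keep; s[1]='f' seen -> skip; s[2]='s' new -> keep; s[3]='d' new -> keep; s[4]='z' new -> keep; s[5]='z' seen -> skip; s[6]='i' new -> keep; s[7]='z' seen -> skip; s[8]='f' seen -> skip; s[9]='z' seen -> skip; s[10]='z' seen -> skip
Result: fsdzi


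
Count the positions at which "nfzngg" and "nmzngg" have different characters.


String 1: 'nfzngg'
String 2: 'nmzngg'
Compare each position: pos 0: 'n'=='n', pos 1: 'f'!='m', pos 2: 'z'=='z', pos 3: 'n'=='n', pos 4: 'g'=='g', pos 5: 'g'=='g'
Differing positions: 1
Hamming distance: 1


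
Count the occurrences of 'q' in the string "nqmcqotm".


Input string: 'nqmcqotm'
Target character: 'q'
Scan each position: s[1]='q', s[4]='q'
Matches found at indices: 1, 4
Total: 2


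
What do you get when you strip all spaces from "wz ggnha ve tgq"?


Input string: 'wz ggnha ve tgq'
Operation: remove all spaces
Words: 'wz', 'ggnha', 've', 'tgq'
Join without spaces: wzggnhavetgq


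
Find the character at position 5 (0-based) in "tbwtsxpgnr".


Input string: 'tbwtsxpgnr'
Operation: get character at index 5
Index mapping: s[0]='t', s[1]='b', s[2]='w', s[3]='t', s[4]='s', s[5]='x'
Result: 'x'


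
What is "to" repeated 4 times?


Input string: 'to'
Operation: repeat 4 times
Concatenation: 'to' + 'to' + 'to' + 'to'
Result: totototo


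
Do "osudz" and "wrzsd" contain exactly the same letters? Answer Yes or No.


String 1: 'osudz' -> sorted: 'dosuz'
String 2: 'wrzsd' -> sorted: 'drswz'
Compare sorted forms: 'dosuz' != 'drswz'
Anagram: No


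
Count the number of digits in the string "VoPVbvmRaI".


Input string: 'VoPVbvmRaI'
Operation: count digit characters (0-9)
Scan: 'V', 'o', 'P', 'V', 'b', 'v', 'm', 'R', 'a', 'I'
Digits found: 0
Result: 0


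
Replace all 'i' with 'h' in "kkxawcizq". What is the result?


Input string: 'kkxawcizq'
Operation: replace 'i' with 'h'
Positions of 'i': 6
After replacement: kkxawchzq


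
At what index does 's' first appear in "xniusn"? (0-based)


Input string: 'xniusn'
Target: 's'
Scanning left to right: s[0]='x', s[1]='n', s[2]='i', s[3]='u', s[4]='s'
First match at index: 4


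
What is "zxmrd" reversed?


Input string: 'zxmrd'
Operation: reverse character order
Original order: 'z' -> 'x' -> 'm' -> 'r' -> 'd'
Reversed order: 'd' -> 'r' -> 'm' -> 'x' -> 'z'
Result: drmxz


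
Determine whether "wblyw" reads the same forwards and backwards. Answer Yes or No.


Input string: 'wblyw'
Reversed: 'wylbw'
Compare pairs: s[0]='w' vs s[4]='w' (match), s[1]='b' vs s[3]='y' (mismatch)
Palindrome: No


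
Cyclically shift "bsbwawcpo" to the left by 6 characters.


Input: 'bsbwawcpo', shift = 6
Operation: split at index 6 and swap parts
Front part s[0:6] = 'bsbwaw'
Back part s[6:] = 'cpo'
Rotated = back + front = 'cpo' + 'bsbwaw'
Result: cpobsbwaw


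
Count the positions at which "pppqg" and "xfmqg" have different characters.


String 1: 'pppqg'
String 2: 'xfmqg'
Compare each position: pos 0: 'p'!='x', pos 1: 'p'!='f', pos 2: 'p'!='m', pos 3: 'q'=='q', pos 4: 'g'=='g'
Differing positions: 3
Hamming distance: 3


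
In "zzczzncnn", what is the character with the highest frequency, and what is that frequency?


Input: 'zzczzncnn'
Operation: tally each character
Counts: 'c':2, 'n':3, 'z':4
Maximum: 'z' appears 4 times


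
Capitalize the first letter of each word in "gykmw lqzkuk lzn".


Input string: 'gykmw lqzkuk lzn'
Operation: capitalize first letter of each word
Word transformations: 'gykmw'->'Gykmw', 'lqzkuk'->'Lqzkuk', 'lzn'->'Lzn'
Result: Gykmw Lqzkuk Lzn


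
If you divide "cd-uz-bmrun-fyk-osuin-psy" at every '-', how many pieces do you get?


Input string: 'cd-uz-bmrun-fyk-osuin-psy'
Delimiter: '-'
Split result: 'cd', 'uz', 'bmrun', 'fyk', 'osuin', 'psy'
Number of parts: 6


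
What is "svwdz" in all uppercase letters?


Input string: 'svwdz'
Operation: convert each letter to uppercase
Mapping: 's'->'S', 'v'->'V', 'w'->'W', 'd'->'D', 'z'->'Z'
Result: SVWDZ


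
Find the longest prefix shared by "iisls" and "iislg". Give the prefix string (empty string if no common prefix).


String 1: 'iisls'
String 2: 'iislg'
Compare position by position:
pos 0: 'i' vs 'i' match
pos 1: 'i' vs 'i' match
pos 2: 's' vs 's' match
pos 3: 'l' vs 'l' match
pos 4: 's' vs 'g' differ -> stop
Longest common prefix: "iisl" (length 4)


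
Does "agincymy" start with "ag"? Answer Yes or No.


Input string: 'agincymy'
Prefix to check: 'ag'
First 2 characters of input: 'ag'
Match: True
Result: Yes


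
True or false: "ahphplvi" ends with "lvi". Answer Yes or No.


Input string: 'ahphplvi'
Suffix to check: 'lvi'
Last 3 characters of input: 'lvi'
Match: True
Result: Yes


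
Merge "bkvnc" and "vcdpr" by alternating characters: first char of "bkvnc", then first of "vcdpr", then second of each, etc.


String 1: 'bkvnc'
String 2: 'vcdpr'
Operation: alternate characters
Pairs: 'b'+'v', 'k'+'c', 'v'+'d', 'n'+'p', 'c'+'r'
Result: bvkcvdnpcr


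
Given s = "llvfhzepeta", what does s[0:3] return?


Input string: 'llvfhzepeta'
Operation: slice [0:3]
Extract characters: s[0]='l', s[1]='l', s[2]='v'
Result: llv


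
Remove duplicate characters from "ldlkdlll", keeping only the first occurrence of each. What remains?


Input: 'ldlkdlll'
Operation: keep first occurrence of each character
Scan: s[0]='l' new -> keep; s[1]='d' new -> keep; s[2]='l' seen -> skip; s[3]='k' new -> keep; s[4]='d' seen -> skip; s[5]='l' seen -> skip; s[6]='l' seen -> skip; s[7]='l' seen -> skip
Result: ldk


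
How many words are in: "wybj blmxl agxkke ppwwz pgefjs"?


Input string: 'wybj blmxl agxkke ppwwz pgefjs'
Operation: split by spaces
Words found: 'wybj', 'blmxl', 'agxkke', 'ppwwz', 'pgefjs'
Word count: 5


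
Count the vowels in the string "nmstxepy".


Input string: 'nmstxepy'
Operation: count vowels (a, e, i, o, u)
Scan: s[0]='n', s[1]='m', s[2]='s', s[3]='t', s[4]='x', s[5]='e' (vowel), s[6]='p', s[7]='y'
Vowels found: 1
Result: 1


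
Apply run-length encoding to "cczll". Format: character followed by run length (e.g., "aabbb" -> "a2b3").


Input: 'cczll'
Operation: identify consecutive runs
Runs: 'cc' -> c2, 'z' -> z1, 'll' -> l2
Encoded: c2z1l2


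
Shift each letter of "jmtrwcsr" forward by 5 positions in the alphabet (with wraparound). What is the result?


Input: 'jmtrwcsr', shift = 5
Operation: for each letter, (position + 5) mod 26
Mapping: 'j'(9+5=14)->'o', 'm'(12+5=17)->'r', 't'(19+5=24)->'y', 'r'(17+5=22)->'w', 'w'(22+5=27, 27 mod 26=1)->'b', 'c'(2+5=7)->'h', 's'(18+5=23)->'x', 'r'(17+5=22)->'w'
Result: orywbhxw


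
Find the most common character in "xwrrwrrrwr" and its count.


Input: 'xwrrwrrrwr'
Operation: tally each character
Counts: 'r':6, 'w':3, 'x':1
Maximum: 'r' appears 6 times


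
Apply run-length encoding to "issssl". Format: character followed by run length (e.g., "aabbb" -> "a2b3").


Input: 'issssl'
Operation: identify consecutive runs
Runs: 'i' -> i1, 'ssss' -> s4, 'l' -> l1
Encoded: i1s4l1


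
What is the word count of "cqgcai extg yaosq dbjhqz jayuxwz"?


Input string: 'cqgcai extg yaosq dbjhqz jayuxwz'
Operation: split by spaces
Words found: 'cqgcai', 'extg', 'yaosq', 'dbjhqz', 'jayuxwz'
Word count: 5


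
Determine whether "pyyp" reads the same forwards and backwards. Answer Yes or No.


Input string: 'pyyp'
Reversed: 'pyyp'
Compare pairs: s[0]='p' vs s[3]='p' (match), s[1]='y' vs s[2]='y' (match)
Palindrome: Yes


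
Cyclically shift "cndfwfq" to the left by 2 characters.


Input: 'cndfwfq', shift = 2
Operation: split at index 2 and swap parts
Front part s[0:2] = 'cn'
Back part s[2:] = 'dfwfq'
Rotated = back + front = 'dfwfq' + 'cn'
Result: dfwfqcn


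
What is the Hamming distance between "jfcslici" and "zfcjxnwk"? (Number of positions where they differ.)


String 1: 'jfcslici'
String 2: 'zfcjxnwk'
Compare each position: pos 0: 'j'!='z', pos 1: 'f'=='f', pos 2: 'c'=='c', pos 3: 's'!='j', pos 4: 'l'!='x', pos 5: 'i'!='n', pos 6: 'c'!='w', pos 7: 'i'!='k'
Differing positions: 6
Hamming distance: 6


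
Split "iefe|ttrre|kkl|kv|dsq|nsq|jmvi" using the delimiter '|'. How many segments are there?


Input string: 'iefe|ttrre|kkl|kv|dsq|nsq|jmvi'
Delimiter: '|'
Split result: 'iefe', 'ttrre', 'kkl', 'kv', 'dsq', 'nsq', 'jmvi'
Number of parts: 7


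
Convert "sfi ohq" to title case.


Input string: 'sfi ohq'
Operation: capitalize first letter of each word
Word transformations: 'sfi'->'Sfi', 'ohq'->'Ohq'
Result: Sfi Ohq


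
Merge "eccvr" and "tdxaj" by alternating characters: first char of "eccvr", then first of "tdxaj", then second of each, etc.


String 1: 'eccvr'
String 2: 'tdxaj'
Operation: alternate characters
Pairs: 'e'+'t', 'c'+'d', 'c'+'x', 'v'+'a', 'r'+'j'
Result: etcdcxvarj


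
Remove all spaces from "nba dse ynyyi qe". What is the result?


Input string: 'nba dse ynyyi qe'
Operation: remove all spaces
Words: 'nba', 'dse', 'ynyyi', 'qe'
Join without spaces: nbadseynyyiqe


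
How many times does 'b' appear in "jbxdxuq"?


Input string: 'jbxdxuq'
Target character: 'b'
Scan each position: s[1]='b'
Matches found at indices: 1
Total: 1


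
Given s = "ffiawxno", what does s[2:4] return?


Input string: 'ffiawxno'
Operation: slice [2:4]
Extract characters: s[2]='i', s[3]='a'
Result: ia


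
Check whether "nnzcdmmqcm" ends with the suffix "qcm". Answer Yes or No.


Input string: 'nnzcdmmqcm'
Suffix to check: 'qcm'
Last 3 characters of input: 'qcm'
Match: True
Result: Yes


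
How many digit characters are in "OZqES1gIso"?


Input string: 'OZqES1gIso'
Operation: count digit characters (0-9)
Scan: 'O', 'Z', 'q', 'E', 'S', '1'(digit), 'g', 'I', 's', 'o'
Digits found: 1
Result: 1


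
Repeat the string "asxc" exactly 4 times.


Input string: 'asxc'
Operation: repeat 4 times
Concatenation: 'asxc' + 'asxc' + 'asxc' + 'asxc'
Result: asxcasxcasxcasxc


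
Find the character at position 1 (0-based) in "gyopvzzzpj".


Input string: 'gyopvzzzpj'
Operation: get character at index 1
Index mapping: s[0]='g', s[1]='y'
Result: 'y'


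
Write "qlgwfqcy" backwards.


Input string: 'qlgwfqcy'
Operation: reverse character order
Original order: 'q' -> 'l' -> 'g' -> 'w' -> 'f' -> 'q' -> 'c' -> 'y'
Reversed order: 'y' -> 'c' -> 'q' -> 'f' -> 'w' -> 'g' -> 'l' -> 'q'
Result: ycqfwglq


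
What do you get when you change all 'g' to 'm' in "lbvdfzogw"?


Input string: 'lbvdfzogw'
Operation: replace 'g' with 'm'
Positions of 'g': 7
After replacement: lbvdfzomw


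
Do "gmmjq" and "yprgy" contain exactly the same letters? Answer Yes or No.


String 1: 'gmmjq' -> sorted: 'gjmmq'
String 2: 'yprgy' -> sorted: 'gpryy'
Compare sorted forms: 'gjmmq' != 'gpryy'
Anagram: No


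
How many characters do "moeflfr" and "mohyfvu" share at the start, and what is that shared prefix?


String 1: 'moeflfr'
String 2: 'mohyfvu'
Compare position by position:
pos 0: 'm' vs 'm' match
pos 1: 'o' vs 'o' match
pos 2: 'e' vs 'h' differ -> stop
Longest common prefix: "mo" (length 2)


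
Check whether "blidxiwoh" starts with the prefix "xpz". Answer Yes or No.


Input string: 'blidxiwoh'
Prefix to check: 'xpz'
First 3 characters of input: 'bli'
Match: False
Result: No


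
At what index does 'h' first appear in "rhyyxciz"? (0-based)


Input string: 'rhyyxciz'
Target: 'h'
Scanning left to right: s[0]='r', s[1]='h'
First match at index: 1


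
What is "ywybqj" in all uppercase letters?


Input string: 'ywybqj'
Operation: convert each letter to uppercase
Mapping: 'y'->'Y', 'w'->'W', 'y'->'Y', 'b'->'B', 'q'->'Q', 'j'->'J'
Result: YWYBQJ


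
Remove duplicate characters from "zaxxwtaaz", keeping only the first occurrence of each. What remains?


Input: 'zaxxwtaaz'
Operation: keep first occurrence of each character
Scan: s[0]='z' new -> keep; s[1]='a' new -> keep; s[2]='x' new -> keep; s[3]='x' seen -> skip; s[4]='w' new -> keep; s[5]='t' new -> keep; s[6]='a' seen -> skip; s[7]='a' seen -> skip; s[8]='z' seen -> skip
Result: zaxwt


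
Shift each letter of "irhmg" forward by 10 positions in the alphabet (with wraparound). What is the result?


Input: 'irhmg', shift = 10
Operation: for each letter, (position + 10) mod 26
Mapping: 'i'(8+10=18)->'s', 'r'(17+10=27, 27 mod 26=1)->'b', 'h'(7+10=17)->'r', 'm'(12+10=22)->'w', 'g'(6+10=16)->'q'
Result: sbrwq


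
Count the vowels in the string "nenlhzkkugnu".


Input string: 'nenlhzkkugnu'
Operation: count vowels (a, e, i, o, u)
Scan: s[0]='n', s[1]='e' (vowel), s[2]='n', s[3]='l', s[4]='h', s[5]='z', s[6]='k', s[7]='k', s[8]='u' (vowel), s[9]='g', s[10]='n', s[11]='u' (vowel)
Vowels found: 3
Result: 3


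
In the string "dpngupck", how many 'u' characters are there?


Input string: 'dpngupck'
Target character: 'u'
Scan each position: s[4]='u'
Matches found at indices: 4
Total: 1


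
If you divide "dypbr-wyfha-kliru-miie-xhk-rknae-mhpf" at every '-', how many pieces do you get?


Input string: 'dypbr-wyfha-kliru-miie-xhk-rknae-mhpf'
Delimiter: '-'
Split result: 'dypbr', 'wyfha', 'kliru', 'miie', 'xhk', 'rknae', 'mhpf'
Number of parts: 7


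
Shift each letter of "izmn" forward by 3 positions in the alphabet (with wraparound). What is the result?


Input: 'izmn', shift = 3
Operation: for each letter, (position + 3) mod 26
Mapping: 'i'(8+3=11)->'l', 'z'(25+3=28, 28 mod 26=2)->'c', 'm'(12+3=15)->'p', 'n'(13+3=16)->'q'
Result: lcpq


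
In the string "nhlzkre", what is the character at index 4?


Input string: 'nhlzkre'
Operation: get character at index 4
Index mapping: s[0]='n', s[1]='h', s[2]='l', s[3]='z', s[4]='k'
Result: 'k'


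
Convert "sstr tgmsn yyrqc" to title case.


Input string: 'sstr tgmsn yyrqc'
Operation: capitalize first letter of each word
Word transformations: 'sstr'->'Sstr', 'tgmsn'->'Tgmsn', 'yyrqc'->'Yyrqc'
Result: Sstr Tgmsn Yyrqc


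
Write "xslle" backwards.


Input string: 'xslle'
Operation: reverse character order
Original order: 'x' -> 's' -> 'l' -> 'l' -> 'e'
Reversed order: 'e' -> 'l' -> 'l' -> 's' -> 'x'
Result: ellsx


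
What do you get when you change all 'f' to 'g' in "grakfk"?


Input string: 'grakfk'
Operation: replace 'f' with 'g'
Positions of 'f': 4
After replacement: grakgk


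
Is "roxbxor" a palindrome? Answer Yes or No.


Input string: 'roxbxor'
Reversed: 'roxbxor'
Compare pairs: s[0]='r' vs s[6]='r' (match), s[1]='o' vs s[5]='o' (match), s[2]='x' vs s[4]='x' (match)
Palindrome: Yes


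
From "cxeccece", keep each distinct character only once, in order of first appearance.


Input: 'cxeccece'
Operation: keep first occurrence of each character
Scan: s[0]='c' new -> keep; s[1]='x' new -> keep; s[2]='e' new -> keep; s[3]='c' seen -> skip; s[4]='c' seen -> skip; s[5]='e' seen -> skip; s[6]='c' seen -> skip; s[7]='e' seen -> skip
Result: cxe


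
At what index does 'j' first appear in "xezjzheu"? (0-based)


Input string: 'xezjzheu'
Target: 'j'
Scanning left to right: s[0]='x', s[1]='e', s[2]='z', s[3]='j'
First match at index: 3


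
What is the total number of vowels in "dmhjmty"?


Input string: 'dmhjmty'
Operation: count vowels (a, e, i, o, u)
Scan: s[0]='d', s[1]='m', s[2]='h', s[3]='j', s[4]='m', s[5]='t', s[6]='y'
Vowels found: 0
Result: 0


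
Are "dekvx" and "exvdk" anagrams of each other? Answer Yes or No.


String 1: 'dekvx' -> sorted: 'dekvx'
String 2: 'exvdk' -> sorted: 'dekvx'
Compare sorted forms: 'dekvx' == 'dekvx'
Anagram: Yes


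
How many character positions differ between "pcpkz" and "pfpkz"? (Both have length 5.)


String 1: 'pcpkz'
String 2: 'pfpkz'
Compare each position: pos 0: 'p'=='p', pos 1: 'c'!='f', pos 2: 'p'=='p', pos 3: 'k'=='k', pos 4: 'z'=='z'
Differing positions: 1
Hamming distance: 1


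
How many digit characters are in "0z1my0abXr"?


Input string: '0z1my0abXr'
Operation: count digit characters (0-9)
Scan: '0'(digit), 'z', '1'(digit), 'm', 'y', '0'(digit), 'a', 'b', 'X', 'r'
Digits found: 3
Result: 3


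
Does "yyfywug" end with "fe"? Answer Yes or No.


Input string: 'yyfywug'
Suffix to check: 'fe'
Last 2 characters of input: 'ug'
Match: False
Result: No


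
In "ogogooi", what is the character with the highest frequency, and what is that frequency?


Input: 'ogogooi'
Operation: tally each character
Counts: 'g':2, 'i':1, 'o':4
Maximum: 'o' appears 4 times


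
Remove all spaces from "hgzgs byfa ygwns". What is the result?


Input string: 'hgzgs byfa ygwns'
Operation: remove all spaces
Words: 'hgzgs', 'byfa', 'ygwns'
Join without spaces: hgzgsbyfaygwns


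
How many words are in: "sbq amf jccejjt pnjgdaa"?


Input string: 'sbq amf jccejjt pnjgdaa'
Operation: split by spaces
Words found: 'sbq', 'amf', 'jccejjt', 'pnjgdaa'
Word count: 4


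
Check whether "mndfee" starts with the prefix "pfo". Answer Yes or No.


Input string: 'mndfee'
Prefix to check: 'pfo'
First 3 characters of input: 'mnd'
Match: False
Result: No


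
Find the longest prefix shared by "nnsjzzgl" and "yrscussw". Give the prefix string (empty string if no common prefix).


String 1: 'nnsjzzgl'
String 2: 'yrscussw'
Compare position by position:
pos 0: 'n' vs 'y' differ -> stop
Longest common prefix: "" (length 0)


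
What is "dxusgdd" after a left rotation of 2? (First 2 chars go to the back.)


Input: 'dxusgdd', shift = 2
Operation: split at index 2 and swap parts
Front part s[0:2] = 'dx'
Back part s[2:] = 'usgdd'
Rotated = back + front = 'usgdd' + 'dx'
Result: usgdddx


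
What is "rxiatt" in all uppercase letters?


Input string: 'rxiatt'
Operation: convert each letter to uppercase
Mapping: 'r'->'R', 'x'->'X', 'i'->'I', 'a'->'A', 't'->'T', 't'->'T'
Result: RXIATT


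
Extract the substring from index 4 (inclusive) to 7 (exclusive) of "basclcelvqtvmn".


Input string: 'basclcelvqtvmn'
Operation: slice [4:7]
Extract characters: s[4]='l', s[5]='c', s[6]='e'
Result: lce


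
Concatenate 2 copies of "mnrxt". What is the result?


Input string: 'mnrxt'
Operation: repeat 2 times
Concatenation: 'mnrxt' + 'mnrxt'
Result: mnrxtmnrxt


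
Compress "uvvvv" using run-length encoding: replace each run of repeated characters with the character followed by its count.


Input: 'uvvvv'
Operation: identify consecutive runs
Runs: 'u' -> u1, 'vvvv' -> v4
Encoded: u1v4


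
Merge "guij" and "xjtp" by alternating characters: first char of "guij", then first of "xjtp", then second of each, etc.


String 1: 'guij'
String 2: 'xjtp'
Operation: alternate characters
Pairs: 'g'+'x', 'u'+'j', 'i'+'t', 'j'+'p'
Result: gxujitjp


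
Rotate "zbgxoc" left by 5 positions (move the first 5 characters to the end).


Input: 'zbgxoc', shift = 5
Operation: split at index 5 and swap parts
Front part s[0:5] = 'zbgxo'
Back part s[5:] = 'c'
Rotated = back + front = 'c' + 'zbgxo'
Result: czbgxo


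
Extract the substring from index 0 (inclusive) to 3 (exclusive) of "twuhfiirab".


Input string: 'twuhfiirab'
Operation: slice [0:3]
Extract characters: s[0]='t', s[1]='w', s[2]='u'
Result: twu


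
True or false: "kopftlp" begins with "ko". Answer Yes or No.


Input string: 'kopftlp'
Prefix to check: 'ko'
First 2 characters of input: 'ko'
Match: True
Result: Yes


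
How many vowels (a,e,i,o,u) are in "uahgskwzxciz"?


Input string: 'uahgskwzxciz'
Operation: count vowels (a, e, i, o, u)
Scan: s[0]='u' (vowel), s[1]='a' (vowel), s[2]='h', s[3]='g', s[4]='s', s[5]='k', s[6]='w', s[7]='z', s[8]='x', s[9]='c', s[10]='i' (vowel), s[11]='z'
Vowels found: 3
Result: 3


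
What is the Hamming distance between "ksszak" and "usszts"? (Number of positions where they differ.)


String 1: 'ksszak'
String 2: 'usszts'
Compare each position: pos 0: 'k'!='u', pos 1: 's'=='s', pos 2: 's'=='s', pos 3: 'z'=='z', pos 4: 'a'!='t', pos 5: 'k'!='s'
Differing positions: 3
Hamming distance: 3


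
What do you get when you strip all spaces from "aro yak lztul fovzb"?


Input string: 'aro yak lztul fovzb'
Operation: remove all spaces
Words: 'aro', 'yak', 'lztul', 'fovzb'
Join without spaces: aroyaklztulfovzb


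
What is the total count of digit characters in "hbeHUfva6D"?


Input string: 'hbeHUfva6D'
Operation: count digit characters (0-9)
Scan: 'h', 'b', 'e', 'H', 'U', 'f', 'v', 'a', '6'(digit), 'D'
Digits found: 1
Result: 1


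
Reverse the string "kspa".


Input string: 'kspa'
Operation: reverse character order
Original order: 'k' -> 's' -> 'p' -> 'a'
Reversed order: 'a' -> 'p' -> 's' -> 'k'
Result: apsk


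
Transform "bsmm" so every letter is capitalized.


Input string: 'bsmm'
Operation: convert each letter to uppercase
Mapping: 'b'->'B', 's'->'S', 'm'->'M', 'm'->'M'
Result: BSMM


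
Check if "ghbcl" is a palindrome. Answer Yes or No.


Input string: 'ghbcl'
Reversed: 'lcbhg'
Compare pairs: s[0]='g' vs s[4]='l' (mismatch), s[1]='h' vs s[3]='c' (mismatch)
Palindrome: No


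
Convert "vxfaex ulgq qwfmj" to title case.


Input string: 'vxfaex ulgq qwfmj'
Operation: capitalize first letter of each word
Word transformations: 'vxfaex'->'Vxfaex', 'ulgq'->'Ulgq', 'qwfmj'->'Qwfmj'
Result: Vxfaex Ulgq Qwfmj


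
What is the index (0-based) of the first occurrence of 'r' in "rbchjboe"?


Input string: 'rbchjboe'
Target: 'r'
Scanning left to right: s[0]='r'
First match at index: 0


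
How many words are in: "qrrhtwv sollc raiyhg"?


Input string: 'qrrhtwv sollc raiyhg'
Operation: split by spaces
Words found: 'qrrhtwv', 'sollc', 'raiyhg'
Word count: 3


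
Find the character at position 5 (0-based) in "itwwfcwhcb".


Input string: 'itwwfcwhcb'
Operation: get character at index 5
Index mapping: s[0]='i', s[1]='t', s[2]='w', s[3]='w', s[4]='f', s[5]='c'
Result: 'c'


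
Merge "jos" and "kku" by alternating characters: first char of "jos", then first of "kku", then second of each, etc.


String 1: 'jos'
String 2: 'kku'
Operation: alternate characters
Pairs: 'j'+'k', 'o'+'k', 's'+'u'
Result: jkoksu


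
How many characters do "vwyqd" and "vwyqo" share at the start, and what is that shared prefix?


String 1: 'vwyqd'
String 2: 'vwyqo'
Compare position by position:
pos 0: 'v' vs 'v' match
pos 1: 'w' vs 'w' match
pos 2: 'y' vs 'y' match
pos 3: 'q' vs 'q' match
pos 4: 'd' vs 'o' differ -> stop
Longest common prefix: "vwyq" (length 4)


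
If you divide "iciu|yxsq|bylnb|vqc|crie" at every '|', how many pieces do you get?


Input string: 'iciu|yxsq|bylnb|vqc|crie'
Delimiter: '|'
Split result: 'iciu', 'yxsq', 'bylnb', 'vqc', 'crie'
Number of parts: 5


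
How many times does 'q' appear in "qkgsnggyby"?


Input string: 'qkgsnggyby'
Target character: 'q'
Scan each position: s[0]='q'
Matches found at indices: 0
Total: 1


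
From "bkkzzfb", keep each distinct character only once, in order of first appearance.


Input: 'bkkzzfb'
Operation: keep first occurrence of each character
Scan: s[0]='b' new -> keep; s[1]='k' new -> keep; s[2]='k' seen -> skip; s[3]='z' new -> keep; s[4]='z' seen -> skip; s[5]='f' new -> keep; s[6]='b' seen -> skip
Result: bkzf


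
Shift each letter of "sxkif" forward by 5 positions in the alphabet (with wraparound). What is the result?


Input: 'sxkif', shift = 5
Operation: for each letter, (position + 5) mod 26
Mapping: 's'(18+5=23)->'x', 'x'(23+5=28, 28 mod 26=2)->'c', 'k'(10+5=15)->'p', 'i'(8+5=13)->'n', 'f'(5+5=10)->'k'
Result: xcpnk


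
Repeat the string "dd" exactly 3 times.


Input string: 'dd'
Operation: repeat 3 times
Concatenation: 'dd' + 'dd' + 'dd'
Result: dddddd


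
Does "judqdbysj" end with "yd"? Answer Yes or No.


Input string: 'judqdbysj'
Suffix to check: 'yd'
Last 2 characters of input: 'sj'
Match: False
Result: No


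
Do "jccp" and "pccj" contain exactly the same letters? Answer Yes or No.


String 1: 'jccp' -> sorted: 'ccjp'
String 2: 'pccj' -> sorted: 'ccjp'
Compare sorted forms: 'ccjp' == 'ccjp'
Anagram: Yes


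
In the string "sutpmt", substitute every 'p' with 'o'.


Input string: 'sutpmt'
Operation: replace 'p' with 'o'
Positions of 'p': 3
After replacement: sutomt


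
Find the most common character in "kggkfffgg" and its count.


Input: 'kggkfffgg'
Operation: tally each character
Counts: 'f':3, 'g':4, 'k':2
Maximum: 'g' appears 4 times


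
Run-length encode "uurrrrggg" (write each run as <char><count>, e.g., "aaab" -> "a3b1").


Input: 'uurrrrggg'
Operation: identify consecutive runs
Runs: 'uu' -> u2, 'rrrr' -> r4, 'ggg' -> g3
Encoded: u2r4g3


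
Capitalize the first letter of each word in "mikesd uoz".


Input string: 'mikesd uoz'
Operation: capitalize first letter of each word
Word transformations: 'mikesd'->'Mikesd', 'uoz'->'Uoz'
Result: Mikesd Uoz


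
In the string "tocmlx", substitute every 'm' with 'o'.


Input string: 'tocmlx'
Operation: replace 'm' with 'o'
Positions of 'm': 3
After replacement: tocolx


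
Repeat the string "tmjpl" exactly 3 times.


Input string: 'tmjpl'
Operation: repeat 3 times
Concatenation: 'tmjpl' + 'tmjpl' + 'tmjpl'
Result: tmjpltmjpltmjpl


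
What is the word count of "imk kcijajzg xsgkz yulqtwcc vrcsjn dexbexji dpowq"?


Input string: 'imk kcijajzg xsgkz yulqtwcc vrcsjn dexbexji dpowq'
Operation: split by spaces
Words found: 'imk', 'kcijajzg', 'xsgkz', 'yulqtwcc', 'vrcsjn', 'dexbexji', 'dpowq'
Word count: 7


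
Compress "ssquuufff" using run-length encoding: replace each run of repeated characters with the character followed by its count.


Input: 'ssquuufff'
Operation: identify consecutive runs
Runs: 'ss' -> s2, 'q' -> q1, 'uuu' -> u3, 'fff' -> f3
Encoded: s2q1u3f3


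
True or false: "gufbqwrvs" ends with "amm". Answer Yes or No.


Input string: 'gufbqwrvs'
Suffix to check: 'amm'
Last 3 characters of input: 'rvs'
Match: False
Result: No


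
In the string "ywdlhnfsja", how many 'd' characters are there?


Input string: 'ywdlhnfsja'
Target character: 'd'
Scan each position: s[2]='d'
Matches found at indices: 2
Total: 1


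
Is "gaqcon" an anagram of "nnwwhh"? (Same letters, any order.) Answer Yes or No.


String 1: 'nnwwhh' -> sorted: 'hhnnww'
String 2: 'gaqcon' -> sorted: 'acgnoq'
Compare sorted forms: 'hhnnww' != 'acgnoq'
Anagram: No


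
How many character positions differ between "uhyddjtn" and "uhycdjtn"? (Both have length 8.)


String 1: 'uhyddjtn'
String 2: 'uhycdjtn'
Compare each position: pos 0: 'u'=='u', pos 1: 'h'=='h', pos 2: 'y'=='y', pos 3: 'd'!='c', pos 4: 'd'=='d', pos 5: 'j'=='j', pos 6: 't'=='t', pos 7: 'n'=='n'
Differing positions: 1
Hamming distance: 1


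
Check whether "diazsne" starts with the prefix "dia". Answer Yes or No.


Input string: 'diazsne'
Prefix to check: 'dia'
First 3 characters of input: 'dia'
Match: True
Result: Yes


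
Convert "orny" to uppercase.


Input string: 'orny'
Operation: convert each letter to uppercase
Mapping: 'o'->'O', 'r'->'R', 'n'->'N', 'y'->'Y'
Result: ORNY


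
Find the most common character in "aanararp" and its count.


Input: 'aanararp'
Operation: tally each character
Counts: 'a':4, 'n':1, 'p':1, 'r':2
Maximum: 'a' appears 4 times


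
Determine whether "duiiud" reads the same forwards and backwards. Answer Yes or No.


Input string: 'duiiud'
Reversed: 'duiiud'
Compare pairs: s[0]='d' vs s[5]='d' (match), s[1]='u' vs s[4]='u' (match), s[2]='i' vs s[3]='i' (match)
Palindrome: Yes


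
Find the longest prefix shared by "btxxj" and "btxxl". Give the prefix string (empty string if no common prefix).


String 1: 'btxxj'
String 2: 'btxxl'
Compare position by position:
pos 0: 'b' vs 'b' match
pos 1: 't' vs 't' match
pos 2: 'x' vs 'x' match
pos 3: 'x' vs 'x' match
pos 4: 'j' vs 'l' differ -> stop
Longest common prefix: "btxx" (length 4)


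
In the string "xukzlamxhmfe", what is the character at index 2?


Input string: 'xukzlamxhmfe'
Operation: get character at index 2
Index mapping: s[0]='x', s[1]='u', s[2]='k'
Result: 'k'


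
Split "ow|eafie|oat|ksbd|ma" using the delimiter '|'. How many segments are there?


Input string: 'ow|eafie|oat|ksbd|ma'
Delimiter: '|'
Split result: 'ow', 'eafie', 'oat', 'ksbd', 'ma'
Number of parts: 5


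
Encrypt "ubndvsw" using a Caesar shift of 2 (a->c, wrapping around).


Input: 'ubndvsw', shift = 2
Operation: for each letter, (position + 2) mod 26
Mapping: 'u'(20+2=22)->'w', 'b'(1+2=3)->'d', 'n'(13+2=15)->'p', 'd'(3+2=5)->'f', 'v'(21+2=23)->'x', 's'(18+2=20)->'u', 'w'(22+2=24)->'y'
Result: wdpfxuy


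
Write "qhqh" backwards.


Input string: 'qhqh'
Operation: reverse character order
Original order: 'q' -> 'h' -> 'q' -> 'h'
Reversed order: 'h' -> 'q' -> 'h' -> 'q'
Result: hqhq


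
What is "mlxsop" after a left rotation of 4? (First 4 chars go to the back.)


Input: 'mlxsop', shift = 4
Operation: split at index 4 and swap parts
Front part s[0:4] = 'mlxs'
Back part s[4:] = 'op'
Rotated = back + front = 'op' + 'mlxs'
Result: opmlxs


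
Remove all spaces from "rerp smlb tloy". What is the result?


Input string: 'rerp smlb tloy'
Operation: remove all spaces
Words: 'rerp', 'smlb', 'tloy'
Join without spaces: rerpsmlbtloy


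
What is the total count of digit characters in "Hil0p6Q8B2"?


Input string: 'Hil0p6Q8B2'
Operation: count digit characters (0-9)
Scan: 'H', 'i', 'l', '0'(digit), 'p', '6'(digit), 'Q', '8'(digit), 'B', '2'(digit)
Digits found: 4
Result: 4


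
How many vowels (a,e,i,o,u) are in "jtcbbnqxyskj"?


Input string: 'jtcbbnqxyskj'
Operation: count vowels (a, e, i, o, u)
Scan: s[0]='j', s[1]='t', s[2]='c', s[3]='b', s[4]='b', s[5]='n', s[6]='q', s[7]='x', s[8]='y', s[9]='s', s[10]='k', s[11]='j'
Vowels found: 0
Result: 0


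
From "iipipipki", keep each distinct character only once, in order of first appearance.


Input: 'iipipipki'
Operation: keep first occurrence of each character
Scan: s[0]='i' new -> keep; s[1]='i' seen -> skip; s[2]='p' new -> keep; s[3]='i' seen -> skip; s[4]='p' seen -> skip; s[5]='i' seen -> skip; s[6]='p' seen -> skip; s[7]='k' new -> keep; s[8]='i' seen -> skip
Result: ipk


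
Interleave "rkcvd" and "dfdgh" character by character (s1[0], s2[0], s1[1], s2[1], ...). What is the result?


String 1: 'rkcvd'
String 2: 'dfdgh'
Operation: alternate characters
Pairs: 'r'+'d', 'k'+'f', 'c'+'d', 'v'+'g', 'd'+'h'
Result: rdkfcdvgdh


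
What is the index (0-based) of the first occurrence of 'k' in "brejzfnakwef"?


Input string: 'brejzfnakwef'
Target: 'k'
Scanning left to right: s[0]='b', s[1]='r', s[2]='e', s[3]='j', s[4]='z', s[5]='f', s[6]='n', s[7]='a', s[8]='k'
First match at index: 8


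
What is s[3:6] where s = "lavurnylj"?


Input string: 'lavurnylj'
Operation: slice [3:6]
Extract characters: s[3]='u', s[4]='r', s[5]='n'
Result: urn


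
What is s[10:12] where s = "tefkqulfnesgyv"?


Input string: 'tefkqulfnesgyv'
Operation: slice [10:12]
Extract characters: s[10]='s', s[11]='g'
Result: sg


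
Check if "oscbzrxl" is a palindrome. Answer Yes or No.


Input string: 'oscbzrxl'
Reversed: 'lxrzbcso'
Compare pairs: s[0]='o' vs s[7]='l' (mismatch), s[1]='s' vs s[6]='x' (mismatch), s[2]='c' vs s[5]='r' (mismatch), s[3]='b' vs s[4]='z' (mismatch)
Palindrome: No


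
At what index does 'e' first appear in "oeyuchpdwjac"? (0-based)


Input string: 'oeyuchpdwjac'
Target: 'e'
Scanning left to right: s[0]='o', s[1]='e'
First match at index: 1


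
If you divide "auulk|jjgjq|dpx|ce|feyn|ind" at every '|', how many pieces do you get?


Input string: 'auulk|jjgjq|dpx|ce|feyn|ind'
Delimiter: '|'
Split result: 'auulk', 'jjgjq', 'dpx', 'ce', 'feyn', 'ind'
Number of parts: 6


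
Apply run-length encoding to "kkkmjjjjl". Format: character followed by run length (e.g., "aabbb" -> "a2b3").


Input: 'kkkmjjjjl'
Operation: identify consecutive runs
Runs: 'kkk' -> k3, 'm' -> m1, 'jjjj' -> j4, 'l' -> l1
Encoded: k3m1j4l1


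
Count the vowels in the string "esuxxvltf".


Input string: 'esuxxvltf'
Operation: count vowels (a, e, i, o, u)
Scan: s[0]='e' (vowel), s[1]='s', s[2]='u' (vowel), s[3]='x', s[4]='x', s[5]='v', s[6]='l', s[7]='t', s[8]='f'
Vowels found: 2
Result: 2


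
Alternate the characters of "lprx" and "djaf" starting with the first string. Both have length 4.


String 1: 'lprx'
String 2: 'djaf'
Operation: alternate characters
Pairs: 'l'+'d', 'p'+'j', 'r'+'a', 'x'+'f'
Result: ldpjraxf


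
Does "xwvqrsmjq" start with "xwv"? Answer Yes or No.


Input string: 'xwvqrsmjq'
Prefix to check: 'xwv'
First 3 characters of input: 'xwv'
Match: True
Result: Yes


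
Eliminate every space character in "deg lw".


Input string: 'deg lw'
Operation: remove all spaces
Words: 'deg', 'lw'
Join without spaces: deglw


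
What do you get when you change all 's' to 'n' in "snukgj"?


Input string: 'snukgj'
Operation: replace 's' with 'n'
Positions of 's': 0
After replacement: nnukgj


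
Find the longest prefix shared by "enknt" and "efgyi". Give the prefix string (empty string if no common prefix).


String 1: 'enknt'
String 2: 'efgyi'
Compare position by position:
pos 0: 'e' vs 'e' match
pos 1: 'n' vs 'f' differ -> stop
Longest common prefix: "e" (length 1)


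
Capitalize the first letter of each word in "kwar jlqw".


Input string: 'kwar jlqw'
Operation: capitalize first letter of each word
Word transformations: 'kwar'->'Kwar', 'jlqw'->'Jlqw'
Result: Kwar Jlqw


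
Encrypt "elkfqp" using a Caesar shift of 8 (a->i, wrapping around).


Input: 'elkfqp', shift = 8
Operation: for each letter, (position + 8) mod 26
Mapping: 'e'(4+8=12)->'m', 'l'(11+8=19)->'t', 'k'(10+8=18)->'s', 'f'(5+8=13)->'n', 'q'(16+8=24)->'y', 'p'(15+8=23)->'x'
Result: mtsnyx


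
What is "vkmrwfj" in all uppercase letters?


Input string: 'vkmrwfj'
Operation: convert each letter to uppercase
Mapping: 'v'->'V', 'k'->'K', 'm'->'M', 'r'->'R', 'w'->'W', 'f'->'F', 'j'->'J'
Result: VKMRWFJ


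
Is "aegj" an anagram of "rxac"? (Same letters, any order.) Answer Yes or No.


String 1: 'rxac' -> sorted: 'acrx'
String 2: 'aegj' -> sorted: 'aegj'
Compare sorted forms: 'acrx' != 'aegj'
Anagram: No


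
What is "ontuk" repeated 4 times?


Input string: 'ontuk'
Operation: repeat 4 times
Concatenation: 'ontuk' + 'ontuk' + 'ontuk' + 'ontuk'
Result: ontukontukontukontuk


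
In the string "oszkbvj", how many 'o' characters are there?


Input string: 'oszkbvj'
Target character: 'o'
Scan each position: s[0]='o'
Matches found at indices: 0
Total: 1


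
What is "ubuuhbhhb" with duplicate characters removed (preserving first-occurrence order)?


Input: 'ubuuhbhhb'
Operation: keep first occurrence of each character
Scan: s[0]='u' new -> keep; s[1]='b' new -> keep; s[2]='u' seen -> skip; s[3]='u' seen -> skip; s[4]='h' new -> keep; s[5]='b' seen -> skip; s[6]='h' seen -> skip; s[7]='h' seen -> skip; s[8]='b' seen -> skip
Result: ubh


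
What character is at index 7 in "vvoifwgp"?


Input string: 'vvoifwgp'
Operation: get character at index 7
Index mapping: s[0]='v', s[1]='v', s[2]='o', s[3]='i', s[4]='f', s[5]='w', s[6]='g', s[7]='p'
Result: 'p'


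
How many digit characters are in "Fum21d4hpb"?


Input string: 'Fum21d4hpb'
Operation: count digit characters (0-9)
Scan: 'F', 'u', 'm', '2'(digit), '1'(digit), 'd', '4'(digit), 'h', 'p', 'b'
Digits found: 3
Result: 3


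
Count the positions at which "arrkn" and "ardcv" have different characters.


String 1: 'arrkn'
String 2: 'ardcv'
Compare each position: pos 0: 'a'=='a', pos 1: 'r'=='r', pos 2: 'r'!='d', pos 3: 'k'!='c', pos 4: 'n'!='v'
Differing positions: 3
Hamming distance: 3


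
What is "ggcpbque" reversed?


Input string: 'ggcpbque'
Operation: reverse character order
Original order: 'g' -> 'g' -> 'c' -> 'p' -> 'b' -> 'q' -> 'u' -> 'e'
Reversed order: 'e' -> 'u' -> 'q' -> 'b' -> 'p' -> 'c' -> 'g' -> 'g'
Result: euqbpcgg


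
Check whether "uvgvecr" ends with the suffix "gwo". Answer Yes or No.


Input string: 'uvgvecr'
Suffix to check: 'gwo'
Last 3 characters of input: 'ecr'
Match: False
Result: No


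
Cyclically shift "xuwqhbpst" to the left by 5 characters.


Input: 'xuwqhbpst', shift = 5
Operation: split at index 5 and swap parts
Front part s[0:5] = 'xuwqh'
Back part s[5:] = 'bpst'
Rotated = back + front = 'bpst' + 'xuwqh'
Result: bpstxuwqh


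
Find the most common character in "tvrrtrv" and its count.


Input: 'tvrrtrv'
Operation: tally each character
Counts: 'r':3, 't':2, 'v':2
Maximum: 'r' appears 3 times


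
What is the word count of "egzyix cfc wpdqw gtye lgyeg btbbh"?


Input string: 'egzyix cfc wpdqw gtye lgyeg btbbh'
Operation: split by spaces
Words found: 'egzyix', 'cfc', 'wpdqw', 'gtye', 'lgyeg', 'btbbh'
Word count: 6


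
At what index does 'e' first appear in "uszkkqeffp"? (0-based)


Input string: 'uszkkqeffp'
Target: 'e'
Scanning left to right: s[0]='u', s[1]='s', s[2]='z', s[3]='k', s[4]='k', s[5]='q', s[6]='e'
First match at index: 6


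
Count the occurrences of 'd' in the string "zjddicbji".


Input string: 'zjddicbji'
Target character: 'd'
Scan each position: s[2]='d', s[3]='d'
Matches found at indices: 2, 3
Total: 2


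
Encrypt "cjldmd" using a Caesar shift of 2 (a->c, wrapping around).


Input: 'cjldmd', shift = 2
Operation: for each letter, (position + 2) mod 26
Mapping: 'c'(2+2=4)->'e', 'j'(9+2=11)->'l', 'l'(11+2=13)->'n', 'd'(3+2=5)->'f', 'm'(12+2=14)->'o', 'd'(3+2=5)->'f'
Result: elnfof


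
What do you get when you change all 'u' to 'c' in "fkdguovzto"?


Input string: 'fkdguovzto'
Operation: replace 'u' with 'c'
Positions of 'u': 4
After replacement: fkdgcovzto


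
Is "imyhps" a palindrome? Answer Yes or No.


Input string: 'imyhps'
Reversed: 'sphymi'
Compare pairs: s[0]='i' vs s[5]='s' (mismatch), s[1]='m' vs s[4]='p' (mismatch), s[2]='y' vs s[3]='h' (mismatch)
Palindrome: No
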